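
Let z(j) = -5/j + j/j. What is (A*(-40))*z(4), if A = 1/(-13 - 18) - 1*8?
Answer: -2490/31 ≈ -80.323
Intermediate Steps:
z(j) = 1 - 5/j (z(j) = -5/j + 1 = 1 - 5/j)
A = -249/31 (A = 1/(-31) - 8 = -1/31 - 8 = -249/31 ≈ -8.0323)
(A*(-40))*z(4) = (-249/31*(-40))*((-5 + 4)/4) = 9960*((1/4)*(-1))/31 = (9960/31)*(-1/4) = -2490/31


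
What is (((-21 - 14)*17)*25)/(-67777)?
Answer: 14875/67777 ≈ 0.21947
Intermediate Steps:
(((-21 - 14)*17)*25)/(-67777) = (-35*17*25)*(-1/67777) = -595*25*(-1/67777) = -14875*(-1/67777) = 14875/67777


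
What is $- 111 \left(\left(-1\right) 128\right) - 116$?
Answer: $14092$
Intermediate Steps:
$- 111 \left(\left(-1\right) 128\right) - 116 = \left(-111\right) \left(-128\right) - 116 = 14208 - 116 = 14092$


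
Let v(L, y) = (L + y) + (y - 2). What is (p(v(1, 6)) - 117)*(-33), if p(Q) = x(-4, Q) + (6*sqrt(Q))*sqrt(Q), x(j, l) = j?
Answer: 1815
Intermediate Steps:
v(L, y) = -2 + L + 2*y (v(L, y) = (L + y) + (-2 + y) = -2 + L + 2*y)
p(Q) = -4 + 6*Q (p(Q) = -4 + (6*sqrt(Q))*sqrt(Q) = -4 + 6*Q)
(p(v(1, 6)) - 117)*(-33) = ((-4 + 6*(-2 + 1 + 2*6)) - 117)*(-33) = ((-4 + 6*(-2 + 1 + 12)) - 117)*(-33) = ((-4 + 6*11) - 117)*(-33) = ((-4 + 66) - 117)*(-33) = (62 - 117)*(-33) = -55*(-33) = 1815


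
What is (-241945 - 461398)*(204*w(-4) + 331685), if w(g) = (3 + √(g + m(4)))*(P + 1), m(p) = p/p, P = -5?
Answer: -231566539291 + 573927888*I*√3 ≈ -2.3157e+11 + 9.9407e+8*I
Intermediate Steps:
m(p) = 1
w(g) = -12 - 4*√(1 + g) (w(g) = (3 + √(g + 1))*(-5 + 1) = (3 + √(1 + g))*(-4) = -12 - 4*√(1 + g))
(-241945 - 461398)*(204*w(-4) + 331685) = (-241945 - 461398)*(204*(-12 - 4*√(1 - 4)) + 331685) = -703343*(204*(-12 - 4*I*√3) + 331685) = -703343*((-2448 - 816*I*√3) + 331685) = -703343*(329237 - 816*I*√3) = -231566539291 + 573927888*I*√3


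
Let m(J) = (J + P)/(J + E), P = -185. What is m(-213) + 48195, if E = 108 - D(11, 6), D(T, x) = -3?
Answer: 2458144/51 ≈ 48199.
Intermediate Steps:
E = 111 (E = 108 - 1*(-3) = 108 + 3 = 111)
m(J) = (-185 + J)/(111 + J) (m(J) = (J - 185)/(J + 111) = (-185 + J)/(111 + J))
m(-213) + 48195 = (-185 - 213)/(111 - 213) + 48195 = -398/(-102) + 48195 = -1/102*(-398) + 48195 = 199/51 + 48195 = 2458144/51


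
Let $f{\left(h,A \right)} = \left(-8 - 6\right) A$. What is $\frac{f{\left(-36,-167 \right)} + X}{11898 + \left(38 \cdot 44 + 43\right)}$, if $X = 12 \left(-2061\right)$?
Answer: $- \frac{22394}{13613} \approx -1.645$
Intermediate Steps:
$f{\left(h,A \right)} = - 14 A$ ($f{\left(h,A \right)} = \left(-8 - 6\right) A = - 14 A$)
$X = -24732$
$\frac{f{\left(-36,-167 \right)} + X}{11898 + \left(38 \cdot 44 + 43\right)} = \frac{\left(-14\right) \left(-167\right) - 24732}{11898 + \left(38 \cdot 44 + 43\right)} = \frac{2338 - 24732}{11898 + \left(1672 + 43\right)} = - \frac{22394}{11898 + 1715} = - \frac{22394}{13613}$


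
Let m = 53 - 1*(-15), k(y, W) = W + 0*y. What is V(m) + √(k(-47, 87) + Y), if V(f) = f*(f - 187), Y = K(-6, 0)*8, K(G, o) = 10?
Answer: -8092 + √167 ≈ -8079.1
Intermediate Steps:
k(y, W) = W (k(y, W) = W + 0 = W)
m = 68 (m = 53 + 15 = 68)
Y = 80 (Y = 10*8 = 80)
V(f) = f*(-187 + f)
V(m) + √(k(-47, 87) + Y) = 68*(-187 + 68) + √(87 + 80) = 68*(-119) + √167 = -8092 + √167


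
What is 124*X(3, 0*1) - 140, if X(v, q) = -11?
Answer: -1504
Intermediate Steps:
124*X(3, 0*1) - 140 = 124*(-11) - 140 = -1364 - 140 = -1504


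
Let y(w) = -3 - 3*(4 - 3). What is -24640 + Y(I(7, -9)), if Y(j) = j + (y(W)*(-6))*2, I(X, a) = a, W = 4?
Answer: -24577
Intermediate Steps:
y(w) = -6 (y(w) = -3 - 3*1 = -3 - 3 = -6)
Y(j) = 72 + j (Y(j) = j - 6*(-6)*2 = j + 36*2 = j + 72 = 72 + j)
-24640 + Y(I(7, -9)) = -24640 + (72 - 9) = -24640 + 63 = -24577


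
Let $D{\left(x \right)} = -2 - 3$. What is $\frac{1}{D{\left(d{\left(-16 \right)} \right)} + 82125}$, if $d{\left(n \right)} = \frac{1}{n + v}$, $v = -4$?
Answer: $\frac{1}{82120} \approx 1.2177 \cdot 10^{-5}$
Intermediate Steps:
$d{\left(n \right)} = \frac{1}{-4 + n}$ ($d{\left(n \right)} = \frac{1}{n - 4} = \frac{1}{-4 + n}$)
$D{\left(x \right)} = -5$ ($D{\left(x \right)} = -2 - 3 = -5$)
$\frac{1}{D{\left(d{\left(-16 \right)} \right)} + 82125} = \frac{1}{-5 + 82125} = \frac{1}{82120}$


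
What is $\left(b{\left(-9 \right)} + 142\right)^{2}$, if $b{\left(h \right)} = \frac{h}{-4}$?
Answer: $\frac{332929}{16} \approx 20808.0$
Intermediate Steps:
$b{\left(h \right)} = - \frac{h}{4}$ ($b{\left(h \right)} = h \left(- \frac{1}{4}\right) = - \frac{h}{4}$)
$\left(b{\left(-9 \right)} + 142\right)^{2} = \left(\left(- \frac{1}{4}\right) \left(-9\right) + 142\right)^{2} = \left(\frac{9}{4} + 142\right)^{2} = \left(\frac{577}{4}\right)^{2} = \frac{332929}{16}$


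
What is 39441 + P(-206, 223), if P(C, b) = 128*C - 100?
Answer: 12973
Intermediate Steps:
P(C, b) = -100 + 128*C
39441 + P(-206, 223) = 39441 + (-100 + 128*(-206)) = 39441 + (-100 - 26368) = 39441 - 26468 = 12973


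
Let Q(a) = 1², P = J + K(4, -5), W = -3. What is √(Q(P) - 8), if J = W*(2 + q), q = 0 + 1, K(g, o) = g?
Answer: I*√7 ≈ 2.6458*I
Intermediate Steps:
q = 1
J = -9 (J = -3*(2 + 1) = -3*3 = -9)
P = -5 (P = -9 + 4 = -5)
Q(a) = 1
√(Q(P) - 8) = √(1 - 8) = √(-7) = I*√7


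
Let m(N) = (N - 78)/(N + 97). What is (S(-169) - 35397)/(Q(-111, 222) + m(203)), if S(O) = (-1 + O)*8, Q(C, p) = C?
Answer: 441084/1327 ≈ 332.39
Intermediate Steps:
m(N) = (-78 + N)/(97 + N)
S(O) = -8 + 8*O
(S(-169) - 35397)/(Q(-111, 222) + m(203)) = ((-8 + 8*(-169)) - 35397)/(-111 + (-78 + 203)/(97 + 203)) = ((-8 - 1352) - 35397)/(-111 + 125/300) = (-1360 - 35397)/(-111 + (1/300)*125) = -36757/(-111 + 5/12) = -36757/(-1327/12) = -36757*(-12/1327) = 441084/1327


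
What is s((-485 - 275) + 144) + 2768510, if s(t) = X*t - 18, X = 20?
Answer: 2756172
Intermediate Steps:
s(t) = -18 + 20*t (s(t) = 20*t - 18 = -18 + 20*t)
s((-485 - 275) + 144) + 2768510 = (-18 + 20*((-485 - 275) + 144)) + 2768510 = (-18 + 20*(-760 + 144)) + 2768510 = (-18 + 20*(-616)) + 2768510 = (-18 - 12320) + 2768510 = -12338 + 2768510 = 2756172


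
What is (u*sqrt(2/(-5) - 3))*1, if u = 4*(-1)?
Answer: -4*I*sqrt(85)/5 ≈ -7.3756*I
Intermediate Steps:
u = -4
(u*sqrt(2/(-5) - 3))*1 = -4*sqrt(2/(-5) - 3)*1 = -4*sqrt(2*(-1/5) - 3)*1 = -4*sqrt(-2/5 - 3)*1 = -4*I*sqrt(85)/5*1 = -4*I*sqrt(85)/5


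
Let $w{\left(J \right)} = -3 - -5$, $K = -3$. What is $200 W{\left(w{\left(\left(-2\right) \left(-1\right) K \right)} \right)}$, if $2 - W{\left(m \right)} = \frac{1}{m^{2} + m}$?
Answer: $\frac{1100}{3} \approx 366.67$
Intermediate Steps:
$w{\left(J \right)} = 2$ ($w{\left(J \right)} = -3 + 5 = 2$)
$W{\left(m \right)} = 2 - \frac{1}{m + m^{2}}$ ($W{\left(m \right)} = 2 - \frac{1}{m^{2} + m} = 2 - \frac{1}{m + m^{2}}$)
$200 W{\left(w{\left(\left(-2\right) \left(-1\right) K \right)} \right)} = 200 \frac{-1 + 2 \cdot 2 + 2 \cdot 2^{2}}{2 \left(1 + 2\right)} = 200 \frac{-1 + 4 + 2 \cdot 4}{2 \cdot 3} = 200 \cdot \frac{1}{2} \cdot \frac{1}{3} \left(-1 + 4 + 8\right) = 200 \cdot \frac{1}{2} \cdot \frac{1}{3} \cdot 11 = 200 \cdot \frac{11}{6} = \frac{1100}{3}$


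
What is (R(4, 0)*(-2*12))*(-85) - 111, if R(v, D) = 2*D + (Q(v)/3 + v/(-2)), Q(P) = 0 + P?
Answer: -1471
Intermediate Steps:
Q(P) = P
R(v, D) = 2*D - v/6 (R(v, D) = 2*D + (v/3 + v/(-2)) = 2*D + (v*(1/3) + v*(-1/2)) = 2*D + (v/3 - v/2) = 2*D - v/6)
(R(4, 0)*(-2*12))*(-85) - 111 = ((2*0 - 1/6*4)*(-2*12))*(-85) - 111 = ((0 - 2/3)*(-24))*(-85) - 111 = -2/3*(-24)*(-85) - 111 = 16*(-85) - 111 = -1360 - 111 = -1471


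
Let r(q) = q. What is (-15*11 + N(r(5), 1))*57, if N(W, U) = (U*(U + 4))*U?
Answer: -9120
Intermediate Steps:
N(W, U) = U**2*(4 + U) (N(W, U) = (U*(4 + U))*U = U**2*(4 + U))
(-15*11 + N(r(5), 1))*57 = (-15*11 + 1**2*(4 + 1))*57 = (-165 + 1*5)*57 = (-165 + 5)*57 = -160*57 = -9120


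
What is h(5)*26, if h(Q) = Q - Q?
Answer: 0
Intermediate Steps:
h(Q) = 0
h(5)*26 = 0*26 = 0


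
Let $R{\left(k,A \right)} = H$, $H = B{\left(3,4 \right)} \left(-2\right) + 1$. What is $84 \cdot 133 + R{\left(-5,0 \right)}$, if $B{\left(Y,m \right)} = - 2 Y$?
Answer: $11185$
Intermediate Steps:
$H = 13$ ($H = \left(-2\right) 3 \left(-2\right) + 1 = \left(-6\right) \left(-2\right) + 1 = 12 + 1 = 13$)
$R{\left(k,A \right)} = 13$
$84 \cdot 133 + R{\left(-5,0 \right)} = 84 \cdot 133 + 13 = 11172 + 13 = 11185$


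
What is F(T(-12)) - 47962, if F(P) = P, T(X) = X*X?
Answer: -47818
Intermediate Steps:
T(X) = X²
F(T(-12)) - 47962 = (-12)² - 47962 = 144 - 47962 = -47818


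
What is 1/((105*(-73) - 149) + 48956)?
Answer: 1/41142 ≈ 2.4306e-5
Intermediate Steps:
1/((105*(-73) - 149) + 48956) = 1/((-7665 - 149) + 48956) = 1/(-7814 + 48956) = 1/41142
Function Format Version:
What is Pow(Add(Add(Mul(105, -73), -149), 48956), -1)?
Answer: Rational(1, 41142) ≈ 2.4306e-5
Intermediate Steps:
Pow(Add(Add(Mul(105, -73), -149), 48956), -1) = Pow(Add(Add(-7665, -149), 48956), -1) = Pow(Add(-7814, 48956), -1) = Pow(41142, -1) = Rational(1, 41142)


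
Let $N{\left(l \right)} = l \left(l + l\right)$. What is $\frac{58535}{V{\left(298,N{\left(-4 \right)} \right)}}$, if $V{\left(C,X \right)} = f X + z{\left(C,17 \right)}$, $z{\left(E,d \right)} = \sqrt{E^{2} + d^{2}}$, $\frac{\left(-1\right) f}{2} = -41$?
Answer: $\frac{3746240}{165763} - \frac{58535 \sqrt{53}}{165763} \approx 20.029$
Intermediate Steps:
$f = 82$ ($f = \left(-2\right) \left(-41\right) = 82$)
$N{\left(l \right)} = 2 l^{2}$ ($N{\left(l \right)} = l 2 l = 2 l^{2}$)
$V{\left(C,X \right)} = \sqrt{289 + C^{2}} + 82 X$ ($V{\left(C,X \right)} = 82 X + \sqrt{C^{2} + 17^{2}} = 82 X + \sqrt{C^{2} + 289} = 82 X + \sqrt{289 + C^{2}} = \sqrt{289 + C^{2}} + 82 X$)
$\frac{58535}{V{\left(298,N{\left(-4 \right)} \right)}} = \frac{58535}{\sqrt{289 + 298^{2}} + 82 \cdot 2 \left(-4\right)^{2}} = \frac{58535}{\sqrt{289 + 88804} + 82 \cdot 2 \cdot 16} = \frac{58535}{\sqrt{89093} + 82 \cdot 32} = \frac{58535}{41 \sqrt{53} + 2624} = \frac{58535}{2624 + 41 \sqrt{53}}$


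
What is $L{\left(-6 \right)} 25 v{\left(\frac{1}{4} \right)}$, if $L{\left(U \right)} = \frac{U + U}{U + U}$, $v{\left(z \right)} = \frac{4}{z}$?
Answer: $400$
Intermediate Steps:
$L{\left(U \right)} = 1$ ($L{\left(U \right)} = \frac{2 U}{2 U} = 2 U \frac{1}{2 U} = 1$)
$L{\left(-6 \right)} 25 v{\left(\frac{1}{4} \right)} = 1 \cdot 25 \frac{4}{\frac{1}{4}} = 25 \cdot 4 \frac{1}{\frac{1}{4}} = 25 \cdot 4 \cdot 4 = 25 \cdot 16 = 400$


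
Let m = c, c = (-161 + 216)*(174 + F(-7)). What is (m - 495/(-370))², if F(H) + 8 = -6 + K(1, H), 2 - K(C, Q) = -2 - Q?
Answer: 408434749921/5476 ≈ 7.4586e+7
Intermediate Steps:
K(C, Q) = 4 + Q (K(C, Q) = 2 - (-2 - Q) = 2 + (2 + Q) = 4 + Q)
F(H) = -10 + H (F(H) = -8 + (-6 + (4 + H)) = -8 + (-2 + H) = -10 + H)
c = 8635 (c = (-161 + 216)*(174 + (-10 - 7)) = 55*(174 - 17) = 55*157 = 8635)
m = 8635
(m - 495/(-370))² = (8635 - 495/(-370))² = (8635 - 495*(-1/370))² = (8635 + 99/74)² = (639089/74)² = 408434749921/5476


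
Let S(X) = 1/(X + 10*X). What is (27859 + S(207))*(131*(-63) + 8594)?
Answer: 1966483264/207 ≈ 9.4999e+6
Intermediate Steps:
S(X) = 1/(11*X)
(27859 + S(207))*(131*(-63) + 8594) = (27859 + (1/11)/207)*(131*(-63) + 8594) = (27859 + (1/11)*(1/207))*(-8253 + 8594) = (27859 + 1/2277)*341 = (63434944/2277)*341 = 1966483264/207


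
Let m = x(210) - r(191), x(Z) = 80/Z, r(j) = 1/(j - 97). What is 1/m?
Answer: 1974/731 ≈ 2.7004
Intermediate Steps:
r(j) = 1/(-97 + j)
m = 731/1974 (m = 80/210 - 1/(-97 + 191) = 80*(1/210) - 1/94 = 8/21 - 1*1/94 = 8/21 - 1/94 = 731/1974 ≈ 0.37031)
1/m = 1/(731/1974) = 1974/731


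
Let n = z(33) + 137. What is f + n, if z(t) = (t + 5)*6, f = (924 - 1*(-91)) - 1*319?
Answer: 1061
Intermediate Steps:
f = 696 (f = (924 + 91) - 319 = 1015 - 319 = 696)
z(t) = 30 + 6*t (z(t) = (5 + t)*6 = 30 + 6*t)
n = 365 (n = (30 + 6*33) + 137 = (30 + 198) + 137 = 228 + 137 = 365)
f + n = 696 + 365 = 1061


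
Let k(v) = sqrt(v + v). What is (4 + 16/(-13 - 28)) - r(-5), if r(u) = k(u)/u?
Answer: 148/41 + I*sqrt(10)/5 ≈ 3.6098 + 0.63246*I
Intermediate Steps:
k(v) = sqrt(2)*sqrt(v) (k(v) = sqrt(2*v) = sqrt(2)*sqrt(v))
r(u) = sqrt(2)/sqrt(u) (r(u) = (sqrt(2)*sqrt(u))/u = sqrt(2)/sqrt(u))
(4 + 16/(-13 - 28)) - r(-5) = (4 + 16/(-13 - 28)) - sqrt(2)/sqrt(-5) = (4 + 16/(-41)) - sqrt(2)*(-I*sqrt(5)/5) = (4 + 16*(-1/41)) - (-1)*I*sqrt(10)/5 = (4 - 16/41) + I*sqrt(10)/5 = 148/41 + I*sqrt(10)/5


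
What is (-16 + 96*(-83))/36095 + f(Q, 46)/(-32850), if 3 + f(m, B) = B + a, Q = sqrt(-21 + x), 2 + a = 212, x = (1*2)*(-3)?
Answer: -54281287/237144150 ≈ -0.22890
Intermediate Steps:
x = -6 (x = 2*(-3) = -6)
a = 210 (a = -2 + 212 = 210)
Q = 3*I*sqrt(3) (Q = sqrt(-21 - 6) = sqrt(-27) = 3*I*sqrt(3) ≈ 5.1962*I)
f(m, B) = 207 + B (f(m, B) = -3 + (B + 210) = -3 + (210 + B) = 207 + B)
(-16 + 96*(-83))/36095 + f(Q, 46)/(-32850) = (-16 + 96*(-83))/36095 + (207 + 46)/(-32850) = (-16 - 7968)*(1/36095) + 253*(-1/32850) = -7984*1/36095 - 253/32850 = -7984/36095 - 253/32850 = -54281287/237144150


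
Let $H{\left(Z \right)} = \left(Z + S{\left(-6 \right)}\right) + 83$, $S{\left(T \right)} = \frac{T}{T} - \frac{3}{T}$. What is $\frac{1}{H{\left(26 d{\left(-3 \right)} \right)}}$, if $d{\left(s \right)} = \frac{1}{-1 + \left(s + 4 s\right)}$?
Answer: $\frac{8}{663} \approx 0.012066$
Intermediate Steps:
$d{\left(s \right)} = \frac{1}{-1 + 5 s}$
$S{\left(T \right)} = 1 - \frac{3}{T}$
$H{\left(Z \right)} = \frac{169}{2} + Z$ ($H{\left(Z \right)} = \left(Z + \frac{-3 - 6}{-6}\right) + 83 = \left(Z - - \frac{3}{2}\right) + 83 = \left(Z + \frac{3}{2}\right) + 83 = \left(\frac{3}{2} + Z\right) + 83 = \frac{169}{2} + Z$)
$\frac{1}{H{\left(26 d{\left(-3 \right)} \right)}} = \frac{1}{\frac{169}{2} + \frac{26}{-1 + 5 \left(-3\right)}} = \frac{1}{\frac{169}{2} + \frac{26}{-1 - 15}} = \frac{1}{\frac{169}{2} + \frac{26}{-16}} = \frac{1}{\frac{169}{2} + 26 \left(- \frac{1}{16}\right)} = \frac{1}{\frac{169}{2} - \frac{13}{8}} = \frac{1}{\frac{663}{8}} = \frac{8}{663}$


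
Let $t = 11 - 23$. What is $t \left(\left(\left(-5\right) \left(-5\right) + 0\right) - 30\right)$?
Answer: $60$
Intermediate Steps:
$t = -12$
$t \left(\left(\left(-5\right) \left(-5\right) + 0\right) - 30\right) = - 12 \left(\left(\left(-5\right) \left(-5\right) + 0\right) - 30\right) = - 12 \left(\left(25 + 0\right) - 30\right) = - 12 \left(25 - 30\right) = \left(-12\right) \left(-5\right) = 60$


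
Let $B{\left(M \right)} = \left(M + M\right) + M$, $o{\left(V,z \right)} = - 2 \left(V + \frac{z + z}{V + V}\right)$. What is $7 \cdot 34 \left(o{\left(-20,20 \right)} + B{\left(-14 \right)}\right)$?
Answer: $0$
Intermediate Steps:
$o{\left(V,z \right)} = - 2 V - \frac{2 z}{V}$ ($o{\left(V,z \right)} = - 2 \left(V + \frac{2 z}{2 V}\right) = - 2 \left(V + 2 z \frac{1}{2 V}\right) = - 2 \left(V + \frac{z}{V}\right) = - 2 V - \frac{2 z}{V}$)
$B{\left(M \right)} = 3 M$ ($B{\left(M \right)} = 2 M + M = 3 M$)
$7 \cdot 34 \left(o{\left(-20,20 \right)} + B{\left(-14 \right)}\right) = 7 \cdot 34 \left(\left(\left(-2\right) \left(-20\right) - \frac{40}{-20}\right) + 3 \left(-14\right)\right) = 238 \left(\left(40 - 40 \left(- \frac{1}{20}\right)\right) - 42\right) = 238 \left(\left(40 + 2\right) - 42\right) = 238 \left(42 - 42\right) = 238 \cdot 0 = 0$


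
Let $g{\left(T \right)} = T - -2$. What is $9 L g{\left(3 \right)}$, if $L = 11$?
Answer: $495$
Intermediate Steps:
$g{\left(T \right)} = 2 + T$ ($g{\left(T \right)} = T + 2 = 2 + T$)
$9 L g{\left(3 \right)} = 9 \cdot 11 \left(2 + 3\right) = 99 \cdot 5 = 495$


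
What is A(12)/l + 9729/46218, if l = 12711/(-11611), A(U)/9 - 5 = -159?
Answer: 82655869083/65275222 ≈ 1266.3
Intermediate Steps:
A(U) = -1386 (A(U) = 45 + 9*(-159) = 45 - 1431 = -1386)
l = -12711/11611 (l = 12711*(-1/11611) = -12711/11611 ≈ -1.0947)
A(12)/l + 9729/46218 = -1386/(-12711/11611) + 9729/46218 = -1386*(-11611/12711) + 9729*(1/46218) = 5364282/4237 + 3243/15406 = 82655869083/65275222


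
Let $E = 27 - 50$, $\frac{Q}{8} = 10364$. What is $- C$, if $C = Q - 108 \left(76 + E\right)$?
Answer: $-77188$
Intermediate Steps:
$Q = 82912$ ($Q = 8 \cdot 10364 = 82912$)
$E = -23$ ($E = 27 - 50 = -23$)
$C = 77188$ ($C = 82912 - 108 \left(76 - 23\right) = 82912 - 108 \cdot 53 = 82912 - 5724 = 77188$)
$- C = \left(-1\right) 77188 = -77188$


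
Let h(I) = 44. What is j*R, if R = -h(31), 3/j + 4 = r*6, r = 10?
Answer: -33/14 ≈ -2.3571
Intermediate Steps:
j = 3/56 (j = 3/(-4 + 10*6) = 3/(-4 + 60) = 3/56 ≈ 0.053571)
R = -44 (R = -1*44 = -44)
j*R = (3/56)*(-44) = -33/14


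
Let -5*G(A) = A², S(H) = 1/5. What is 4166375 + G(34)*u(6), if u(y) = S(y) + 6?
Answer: 104123539/25 ≈ 4.1649e+6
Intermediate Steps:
S(H) = ⅕
G(A) = -A²/5
u(y) = 31/5 (u(y) = ⅕ + 6 = 31/5)
4166375 + G(34)*u(6) = 4166375 - ⅕*34²*(31/5) = 4166375 - ⅕*1156*(31/5) = 4166375 - 1156/5*31/5 = 4166375 - 35836/25 = 104123539/25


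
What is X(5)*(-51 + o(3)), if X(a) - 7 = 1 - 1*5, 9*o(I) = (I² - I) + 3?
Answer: -150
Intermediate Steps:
o(I) = ⅓ - I/9 + I²/9 (o(I) = ((I² - I) + 3)/9 = (3 + I² - I)/9 = ⅓ - I/9 + I²/9)
X(a) = 3 (X(a) = 7 + (1 - 1*5) = 7 + (1 - 5) = 7 - 4 = 3)
X(5)*(-51 + o(3)) = 3*(-51 + (⅓ - ⅑*3 + (⅑)*3²)) = 3*(-51 + (⅓ - ⅓ + (⅑)*9)) = 3*(-51 + (⅓ - ⅓ + 1)) = 3*(-51 + 1) = 3*(-50) = -150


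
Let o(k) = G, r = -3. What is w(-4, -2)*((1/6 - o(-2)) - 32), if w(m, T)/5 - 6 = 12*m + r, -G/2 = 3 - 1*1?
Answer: 12525/2 ≈ 6262.5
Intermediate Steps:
G = -4 (G = -2*(3 - 1*1) = -2*(3 - 1) = -2*2 = -4)
o(k) = -4
w(m, T) = 15 + 60*m (w(m, T) = 30 + 5*(12*m - 3) = 30 + 5*(-3 + 12*m) = 30 + (-15 + 60*m) = 15 + 60*m)
w(-4, -2)*((1/6 - o(-2)) - 32) = (15 + 60*(-4))*((1/6 - 1*(-4)) - 32) = (15 - 240)*((⅙ + 4) - 32) = -225*(25/6 - 32) = -225*(-167/6) = 12525/2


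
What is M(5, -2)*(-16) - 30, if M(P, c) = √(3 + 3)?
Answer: -30 - 16*√6 ≈ -69.192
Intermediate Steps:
M(P, c) = √6
M(5, -2)*(-16) - 30 = √6*(-16) - 30 = -16*√6 - 30 = -30 - 16*√6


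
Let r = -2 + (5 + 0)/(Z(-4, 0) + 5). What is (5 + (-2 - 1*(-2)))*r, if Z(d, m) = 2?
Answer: -45/7 ≈ -6.4286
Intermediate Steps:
r = -9/7 (r = -2 + (5 + 0)/(2 + 5) = -2 + 5/7 = -9/7 ≈ -1.2857)
(5 + (-2 - 1*(-2)))*r = (5 + (-2 - 1*(-2)))*(-9/7) = (5 + (-2 + 2))*(-9/7) = (5 + 0)*(-9/7) = 5*(-9/7) = -45/7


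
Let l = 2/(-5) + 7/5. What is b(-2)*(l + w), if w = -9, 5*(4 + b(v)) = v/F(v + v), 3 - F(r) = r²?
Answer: 2064/65 ≈ 31.754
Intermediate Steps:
F(r) = 3 - r²
b(v) = -4 + v/(5*(3 - 4*v²)) (b(v) = -4 + (v/(3 - (v + v)²))/5 = -4 + (v/(3 - (2*v)²))/5 = -4 + (v/(3 - 4*v²))/5 = -4 + v/(5*(3 - 4*v²)))
l = 1 (l = 2*(-⅕) + 7*(⅕) = -⅖ + 7/5 = 1)
b(-2)*(l + w) = ((60 - 1*(-2) - 80*(-2)²)/(5*(-3 + 4*(-2)²)))*(1 - 9) = ((60 + 2 - 80*4)/(5*(-3 + 4*4)))*(-8) = ((60 + 2 - 320)/(5*(-3 + 16)))*(-8) = ((⅕)*(-258)/13)*(-8) = ((⅕)*(1/13)*(-258))*(-8) = -258/65*(-8) = 2064/65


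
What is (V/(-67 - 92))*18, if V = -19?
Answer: 114/53 ≈ 2.1509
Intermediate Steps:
(V/(-67 - 92))*18 = -19/(-67 - 92)*18 = -19/(-159)*18 = -19*(-1/159)*18 = (19/159)*18 = 114/53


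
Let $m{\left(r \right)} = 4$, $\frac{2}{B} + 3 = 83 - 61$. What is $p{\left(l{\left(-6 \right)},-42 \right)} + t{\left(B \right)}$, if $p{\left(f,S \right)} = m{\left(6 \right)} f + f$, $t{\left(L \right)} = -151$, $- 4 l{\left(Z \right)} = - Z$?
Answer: $- \frac{317}{2} \approx -158.5$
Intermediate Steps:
$B = \frac{2}{19}$ ($B = \frac{2}{-3 + \left(83 - 61\right)} = \frac{2}{-3 + 22} = \frac{2}{19} \approx 0.10526$)
$l{\left(Z \right)} = \frac{Z}{4}$ ($l{\left(Z \right)} = - \frac{\left(-1\right) Z}{4} = \frac{Z}{4}$)
$p{\left(f,S \right)} = 5 f$ ($p{\left(f,S \right)} = 4 f + f = 5 f$)
$p{\left(l{\left(-6 \right)},-42 \right)} + t{\left(B \right)} = 5 \cdot \frac{1}{4} \left(-6\right) - 151 = 5 \left(- \frac{3}{2}\right) - 151 = - \frac{15}{2} - 151 = - \frac{317}{2}$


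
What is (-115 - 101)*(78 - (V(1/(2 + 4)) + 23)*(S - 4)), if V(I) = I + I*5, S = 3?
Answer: -22032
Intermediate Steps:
V(I) = 6*I (V(I) = I + 5*I = 6*I)
(-115 - 101)*(78 - (V(1/(2 + 4)) + 23)*(S - 4)) = (-115 - 101)*(78 - (6/(2 + 4) + 23)*(3 - 4)) = -216*(78 - (6/6 + 23)*(-1)) = -216*(78 - (6*(⅙) + 23)*(-1)) = -216*(78 - (1 + 23)*(-1)) = -216*(78 - 24*(-1)) = -216*(78 - 1*(-24)) = -216*(78 + 24) = -216*102 = -22032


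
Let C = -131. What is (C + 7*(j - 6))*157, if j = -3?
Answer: -30458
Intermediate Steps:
(C + 7*(j - 6))*157 = (-131 + 7*(-3 - 6))*157 = (-131 + 7*(-9))*157 = (-131 - 63)*157 = -194*157 = -30458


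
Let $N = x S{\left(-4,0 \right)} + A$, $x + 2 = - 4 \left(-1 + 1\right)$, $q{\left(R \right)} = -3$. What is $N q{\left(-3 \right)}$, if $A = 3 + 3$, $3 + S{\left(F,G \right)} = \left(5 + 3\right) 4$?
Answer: $156$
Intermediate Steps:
$S{\left(F,G \right)} = 29$ ($S{\left(F,G \right)} = -3 + \left(5 + 3\right) 4 = -3 + 8 \cdot 4 = -3 + 32 = 29$)
$x = -2$ ($x = -2 - 4 \left(-1 + 1\right) = -2 - 0 = -2 + 0 = -2$)
$A = 6$
$N = -52$ ($N = \left(-2\right) 29 + 6 = -58 + 6 = -52$)
$N q{\left(-3 \right)} = \left(-52\right) \left(-3\right) = 156$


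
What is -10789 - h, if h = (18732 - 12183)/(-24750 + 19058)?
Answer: -61404439/5692 ≈ -10788.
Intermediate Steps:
h = -6549/5692 (h = 6549/(-5692) = 6549*(-1/5692) = -6549/5692 ≈ -1.1506)
-10789 - h = -10789 - 1*(-6549/5692) = -10789 + 6549/5692 = -61404439/5692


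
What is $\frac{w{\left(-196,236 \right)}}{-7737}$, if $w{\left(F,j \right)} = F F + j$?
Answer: $- \frac{12884}{2579} \approx -4.9957$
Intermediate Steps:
$w{\left(F,j \right)} = j + F^{2}$ ($w{\left(F,j \right)} = F^{2} + j = j + F^{2}$)
$\frac{w{\left(-196,236 \right)}}{-7737} = \frac{236 + \left(-196\right)^{2}}{-7737} = \left(236 + 38416\right) \left(- \frac{1}{7737}\right) = 38652 \left(- \frac{1}{7737}\right) = - \frac{12884}{2579}$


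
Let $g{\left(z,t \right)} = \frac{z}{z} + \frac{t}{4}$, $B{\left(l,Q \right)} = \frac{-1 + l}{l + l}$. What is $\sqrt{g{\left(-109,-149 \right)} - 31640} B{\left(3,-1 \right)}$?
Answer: $\frac{i \sqrt{126705}}{6} \approx 59.326 i$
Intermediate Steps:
$B{\left(l,Q \right)} = \frac{-1 + l}{2 l}$
$g{\left(z,t \right)} = 1 + \frac{t}{4}$ ($g{\left(z,t \right)} = 1 + t \frac{1}{4} = 1 + \frac{t}{4}$)
$\sqrt{g{\left(-109,-149 \right)} - 31640} B{\left(3,-1 \right)} = \sqrt{\left(1 + \frac{1}{4} \left(-149\right)\right) - 31640} \frac{-1 + 3}{2 \cdot 3} = \sqrt{\left(1 - \frac{149}{4}\right) - 31640} \cdot \frac{1}{2} \cdot \frac{1}{3} \cdot 2 = \sqrt{- \frac{145}{4} - 31640} \cdot \frac{1}{3} = \sqrt{- \frac{126705}{4}} \cdot \frac{1}{3} = \frac{i \sqrt{126705}}{2} \cdot \frac{1}{3} = \frac{i \sqrt{126705}}{6}$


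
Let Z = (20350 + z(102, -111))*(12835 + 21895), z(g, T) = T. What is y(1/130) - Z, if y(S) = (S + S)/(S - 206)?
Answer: -18822971686132/26779 ≈ -7.0290e+8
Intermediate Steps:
y(S) = 2*S/(-206 + S) (y(S) = (2*S)/(-206 + S) = 2*S/(-206 + S))
Z = 702900470 (Z = (20350 - 111)*(12835 + 21895) = 20239*34730 = 702900470)
y(1/130) - Z = 2/(130*(-206 + 1/130)) - 1*702900470 = 2*(1/130)/(-206 + 1/130) - 702900470 = 2*(1/130)/(-26779/130) - 702900470 = 2*(1/130)*(-130/26779) - 702900470 = -2/26779 - 702900470 = -18822971686132/26779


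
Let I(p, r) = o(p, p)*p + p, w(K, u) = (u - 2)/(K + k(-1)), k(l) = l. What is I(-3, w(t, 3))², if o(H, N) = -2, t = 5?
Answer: 9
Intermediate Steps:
w(K, u) = (-2 + u)/(-1 + K) (w(K, u) = (u - 2)/(K - 1) = (-2 + u)/(-1 + K))
I(p, r) = -p (I(p, r) = -2*p + p = -p)
I(-3, w(t, 3))² = (-1*(-3))² = 3² = 9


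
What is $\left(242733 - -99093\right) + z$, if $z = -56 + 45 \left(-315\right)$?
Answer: $327595$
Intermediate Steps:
$z = -14231$ ($z = -56 - 14175 = -14231$)
$\left(242733 - -99093\right) + z = \left(242733 - -99093\right) - 14231 = \left(242733 + 99093\right) - 14231 = 341826 - 14231 = 327595$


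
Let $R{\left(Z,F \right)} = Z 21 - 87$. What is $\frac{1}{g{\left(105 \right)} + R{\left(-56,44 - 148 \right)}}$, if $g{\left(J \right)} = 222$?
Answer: $- \frac{1}{1041} \approx -0.00096061$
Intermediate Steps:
$R{\left(Z,F \right)} = -87 + 21 Z$ ($R{\left(Z,F \right)} = 21 Z - 87 = -87 + 21 Z$)
$\frac{1}{g{\left(105 \right)} + R{\left(-56,44 - 148 \right)}} = \frac{1}{222 + \left(-87 + 21 \left(-56\right)\right)} = \frac{1}{222 - 1263} = \frac{1}{-1041} = - \frac{1}{1041}$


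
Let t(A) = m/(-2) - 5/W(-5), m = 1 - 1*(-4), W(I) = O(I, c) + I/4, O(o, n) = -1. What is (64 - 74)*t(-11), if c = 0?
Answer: 25/9 ≈ 2.7778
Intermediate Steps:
W(I) = -1 + I/4
m = 5 (m = 1 + 4 = 5)
t(A) = -5/18 (t(A) = 5/(-2) - 5/(-1 + (1/4)*(-5)) = 5*(-1/2) - 5/(-1 - 5/4) = -5/2 - 5/(-9/4) = -5/2 - 5*(-4/9) = -5/2 + 20/9 = -5/18)
(64 - 74)*t(-11) = (64 - 74)*(-5/18) = -10*(-5/18) = 25/9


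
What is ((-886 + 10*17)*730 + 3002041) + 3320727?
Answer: 5800088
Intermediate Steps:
((-886 + 10*17)*730 + 3002041) + 3320727 = ((-886 + 170)*730 + 3002041) + 3320727 = (-716*730 + 3002041) + 3320727 = (-522680 + 3002041) + 3320727 = 2479361 + 3320727 = 5800088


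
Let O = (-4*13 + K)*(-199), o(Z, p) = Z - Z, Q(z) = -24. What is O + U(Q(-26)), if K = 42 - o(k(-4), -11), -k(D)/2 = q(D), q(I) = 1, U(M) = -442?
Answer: 1548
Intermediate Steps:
k(D) = -2 (k(D) = -2*1 = -2)
o(Z, p) = 0
K = 42 (K = 42 - 1*0 = 42 + 0 = 42)
O = 1990 (O = (-4*13 + 42)*(-199) = (-52 + 42)*(-199) = -10*(-199) = 1990)
O + U(Q(-26)) = 1990 - 442 = 1548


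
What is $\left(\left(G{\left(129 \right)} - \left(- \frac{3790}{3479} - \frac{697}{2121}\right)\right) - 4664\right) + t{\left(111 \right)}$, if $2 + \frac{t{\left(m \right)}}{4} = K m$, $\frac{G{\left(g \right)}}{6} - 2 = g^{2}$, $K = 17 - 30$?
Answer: $\frac{94256100497}{1054137} \approx 89415.0$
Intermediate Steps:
$K = -13$
$G{\left(g \right)} = 12 + 6 g^{2}$
$t{\left(m \right)} = -8 - 52 m$ ($t{\left(m \right)} = -8 + 4 \left(- 13 m\right) = -8 - 52 m$)
$\left(\left(G{\left(129 \right)} - \left(- \frac{3790}{3479} - \frac{697}{2121}\right)\right) - 4664\right) + t{\left(111 \right)} = \left(\left(\left(12 + 6 \cdot 129^{2}\right) - \left(- \frac{3790}{3479} - \frac{697}{2121}\right)\right) - 4664\right) - 5780 = \left(\left(\left(12 + 6 \cdot 16641\right) - - \frac{1494779}{1054137}\right) - 4664\right) - 5780 = \left(\left(\left(12 + 99846\right) + \left(\frac{3790}{3479} + \frac{697}{2121}\right)\right) - 4664\right) - 5780 = \left(\left(99858 + \frac{1494779}{1054137}\right) - 4664\right) - 5780 = \left(\frac{105265507325}{1054137} - 4664\right) - 5780 = \frac{100349012357}{1054137} - 5780 = \frac{94256100497}{1054137}$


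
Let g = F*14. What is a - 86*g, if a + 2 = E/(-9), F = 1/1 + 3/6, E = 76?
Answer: -16348/9 ≈ -1816.4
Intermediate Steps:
F = 3/2 (F = 1*1 + 3*(⅙) = 1 + ½ = 3/2 ≈ 1.5000)
a = -94/9 (a = -2 + 76/(-9) = -2 + 76*(-⅑) = -2 - 76/9 = -94/9 ≈ -10.444)
g = 21 (g = (3/2)*14 = 21)
a - 86*g = -94/9 - 86*21 = -94/9 - 1806 = -16348/9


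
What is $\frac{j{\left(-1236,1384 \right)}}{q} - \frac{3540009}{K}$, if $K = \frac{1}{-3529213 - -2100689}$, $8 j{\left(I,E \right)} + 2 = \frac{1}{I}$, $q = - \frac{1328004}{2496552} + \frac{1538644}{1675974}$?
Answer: $\frac{561013030393004056525322353}{110938181131984} \approx 5.057 \cdot 10^{12}$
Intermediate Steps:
$q = \frac{67316857483}{174339843402}$ ($q = \left(-1328004\right) \frac{1}{2496552} + 1538644 \cdot \frac{1}{1675974} = - \frac{110667}{208046} + \frac{769322}{837987} = \frac{67316857483}{174339843402} \approx 0.38612$)
$j{\left(I,E \right)} = - \frac{1}{4} + \frac{1}{8 I}$
$K = - \frac{1}{1428524}$ ($K = \frac{1}{-3529213 + 2100689} = \frac{1}{-1428524} = - \frac{1}{1428524} \approx -7.0002 \cdot 10^{-7}$)
$\frac{j{\left(-1236,1384 \right)}}{q} - \frac{3540009}{K} = \frac{\frac{1}{8} \frac{1}{-1236} \left(1 - -2472\right)}{\frac{67316857483}{174339843402}} - \frac{3540009}{- \frac{1}{1428524}} = \frac{1}{8} \left(- \frac{1}{1236}\right) \left(1 + 2472\right) \frac{174339843402}{67316857483} - -5056987816716 = \frac{1}{8} \left(- \frac{1}{1236}\right) 2473 \cdot \frac{174339843402}{67316857483} + 5056987816716 = \left(- \frac{2473}{9888}\right) \frac{174339843402}{67316857483} + 5056987816716 = - \frac{71857072122191}{110938181131984} + 5056987816716 = \frac{561013030393004056525322353}{110938181131984}$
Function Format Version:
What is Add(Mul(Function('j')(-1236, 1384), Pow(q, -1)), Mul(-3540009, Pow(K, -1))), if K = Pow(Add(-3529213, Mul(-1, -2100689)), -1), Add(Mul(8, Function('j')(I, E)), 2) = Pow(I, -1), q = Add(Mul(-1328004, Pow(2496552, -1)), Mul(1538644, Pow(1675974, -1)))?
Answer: Rational(561013030393004056525322353, 110938181131984) ≈ 5.0570e+12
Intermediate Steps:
q = Rational(67316857483, 174339843402) (q = Add(Mul(-1328004, Rational(1, 2496552)), Mul(1538644, Rational(1, 1675974))) = Add(Rational(-110667, 208046), Rational(769322, 837987)) = Rational(67316857483, 174339843402) ≈ 0.38612)
Function('j')(I, E) = Add(Rational(-1, 4), Mul(Rational(1, 8), Pow(I, -1)))
K = Rational(-1, 1428524) (K = Pow(Add(-3529213, 2100689), -1) = Pow(-1428524, -1) = Rational(-1, 1428524) ≈ -7.0002e-7)
Add(Mul(Function('j')(-1236, 1384), Pow(q, -1)), Mul(-3540009, Pow(K, -1))) = Add(Mul(Mul(Rational(1, 8), Pow(-1236, -1), Add(1, Mul(-2, -1236))), Pow(Rational(67316857483, 174339843402), -1)), Mul(-3540009, Pow(Rational(-1, 1428524), -1))) = Add(Mul(Mul(Rational(1, 8), Rational(-1, 1236), Add(1, 2472)), Rational(174339843402, 67316857483)), Mul(-3540009, -1428524)) = Add(Mul(Mul(Rational(1, 8), Rational(-1, 1236), 2473), Rational(174339843402, 67316857483)), 5056987816716) = Add(Mul(Rational(-2473, 9888), Rational(174339843402, 67316857483)), 5056987816716) = Add(Rational(-71857072122191, 110938181131984), 5056987816716) = Rational(561013030393004056525322353, 110938181131984)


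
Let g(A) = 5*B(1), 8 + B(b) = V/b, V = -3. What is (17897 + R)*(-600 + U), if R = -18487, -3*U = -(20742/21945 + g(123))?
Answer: 1600364498/4389 ≈ 3.6463e+5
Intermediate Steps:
B(b) = -8 - 3/b
g(A) = -55 (g(A) = 5*(-8 - 3/1) = 5*(-8 - 3*1) = 5*(-8 - 3) = 5*(-11) = -55)
U = -395411/21945 (U = -(-1)*(20742/21945 - 55)/3 = -(-1)*(20742*(1/21945) - 55)/3 = -(-1)*(6914/7315 - 55)/3 = -(-1)*(-395411)/(3*7315) = -⅓*395411/7315 = -395411/21945 ≈ -18.018)
(17897 + R)*(-600 + U) = (17897 - 18487)*(-600 - 395411/21945) = -590*(-13562411/21945) = 1600364498/4389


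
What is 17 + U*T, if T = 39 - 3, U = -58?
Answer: -2071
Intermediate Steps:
T = 36
17 + U*T = 17 - 58*36 = 17 - 2088 = -2071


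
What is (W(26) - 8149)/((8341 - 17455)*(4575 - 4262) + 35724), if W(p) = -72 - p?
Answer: 2749/938986 ≈ 0.0029276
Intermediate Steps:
(W(26) - 8149)/((8341 - 17455)*(4575 - 4262) + 35724) = ((-72 - 1*26) - 8149)/((8341 - 17455)*(4575 - 4262) + 35724) = ((-72 - 26) - 8149)/(-9114*313 + 35724) = (-98 - 8149)/(-2852682 + 35724) = -8247/(-2816958) = -8247*(-1/2816958) = 2749/938986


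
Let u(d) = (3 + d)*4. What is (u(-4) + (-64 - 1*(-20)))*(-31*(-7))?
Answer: -10416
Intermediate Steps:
u(d) = 12 + 4*d
(u(-4) + (-64 - 1*(-20)))*(-31*(-7)) = ((12 + 4*(-4)) + (-64 - 1*(-20)))*(-31*(-7)) = ((12 - 16) + (-64 + 20))*217 = (-4 - 44)*217 = -48*217 = -10416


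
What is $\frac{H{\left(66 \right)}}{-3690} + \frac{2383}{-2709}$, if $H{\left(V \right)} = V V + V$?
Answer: $- \frac{1154026}{555345} \approx -2.078$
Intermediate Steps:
$H{\left(V \right)} = V + V^{2}$ ($H{\left(V \right)} = V^{2} + V = V + V^{2}$)
$\frac{H{\left(66 \right)}}{-3690} + \frac{2383}{-2709} = \frac{66 \left(1 + 66\right)}{-3690} + \frac{2383}{-2709} = 66 \cdot 67 \left(- \frac{1}{3690}\right) + 2383 \left(- \frac{1}{2709}\right) = 4422 \left(- \frac{1}{3690}\right) - \frac{2383}{2709} = - \frac{737}{615} - \frac{2383}{2709} = - \frac{1154026}{555345}$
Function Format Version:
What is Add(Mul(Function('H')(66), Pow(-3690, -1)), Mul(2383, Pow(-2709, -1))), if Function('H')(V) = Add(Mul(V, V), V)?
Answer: Rational(-1154026, 555345) ≈ -2.0780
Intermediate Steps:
Function('H')(V) = Add(V, Pow(V, 2)) (Function('H')(V) = Add(Pow(V, 2), V) = Add(V, Pow(V, 2)))
Add(Mul(Function('H')(66), Pow(-3690, -1)), Mul(2383, Pow(-2709, -1))) = Add(Mul(Mul(66, Add(1, 66)), Pow(-3690, -1)), Mul(2383, Pow(-2709, -1))) = Add(Mul(Mul(66, 67), Rational(-1, 3690)), Mul(2383, Rational(-1, 2709))) = Add(Mul(4422, Rational(-1, 3690)), Rational(-2383, 2709)) = Add(Rational(-737, 615), Rational(-2383, 2709)) = Rational(-1154026, 555345)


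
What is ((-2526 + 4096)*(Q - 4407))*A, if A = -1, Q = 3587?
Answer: 1287400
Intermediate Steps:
((-2526 + 4096)*(Q - 4407))*A = ((-2526 + 4096)*(3587 - 4407))*(-1) = (1570*(-820))*(-1) = -1287400*(-1) = 1287400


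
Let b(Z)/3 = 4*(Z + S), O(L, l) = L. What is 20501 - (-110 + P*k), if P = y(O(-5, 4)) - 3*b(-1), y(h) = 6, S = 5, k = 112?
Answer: 36067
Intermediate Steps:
b(Z) = 60 + 12*Z (b(Z) = 3*(4*(Z + 5)) = 3*(4*(5 + Z)) = 3*(20 + 4*Z) = 60 + 12*Z)
P = -138 (P = 6 - 3*(60 + 12*(-1)) = 6 - 3*(60 - 12) = 6 - 3*48 = 6 - 144 = -138)
20501 - (-110 + P*k) = 20501 - (-110 - 138*112) = 20501 - (-110 - 15456) = 20501 - 1*(-15566) = 20501 + 15566 = 36067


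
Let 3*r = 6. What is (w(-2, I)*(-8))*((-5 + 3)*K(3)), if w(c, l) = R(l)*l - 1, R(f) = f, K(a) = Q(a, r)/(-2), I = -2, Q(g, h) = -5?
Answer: 120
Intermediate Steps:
r = 2 (r = (⅓)*6 = 2)
K(a) = 5/2 (K(a) = -5/(-2) = -5*(-½) = 5/2)
w(c, l) = -1 + l² (w(c, l) = l*l - 1 = l² - 1 = -1 + l²)
(w(-2, I)*(-8))*((-5 + 3)*K(3)) = ((-1 + (-2)²)*(-8))*((-5 + 3)*(5/2)) = ((-1 + 4)*(-8))*(-2*5/2) = (3*(-8))*(-5) = -24*(-5) = 120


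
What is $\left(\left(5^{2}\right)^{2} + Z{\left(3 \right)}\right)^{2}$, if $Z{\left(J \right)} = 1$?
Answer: $391876$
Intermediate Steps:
$\left(\left(5^{2}\right)^{2} + Z{\left(3 \right)}\right)^{2} = \left(\left(5^{2}\right)^{2} + 1\right)^{2} = \left(25^{2} + 1\right)^{2} = \left(625 + 1\right)^{2} = 626^{2} = 391876$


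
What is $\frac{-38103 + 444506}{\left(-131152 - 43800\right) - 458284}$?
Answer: $- \frac{406403}{633236} \approx -0.64179$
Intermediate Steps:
$\frac{-38103 + 444506}{\left(-131152 - 43800\right) - 458284} = \frac{406403}{-174952 - 458284} = \frac{406403}{-633236} = 406403 \left(- \frac{1}{633236}\right) = - \frac{406403}{633236}$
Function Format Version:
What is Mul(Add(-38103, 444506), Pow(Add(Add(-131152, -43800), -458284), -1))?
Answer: Rational(-406403, 633236) ≈ -0.64179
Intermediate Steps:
Mul(Add(-38103, 444506), Pow(Add(Add(-131152, -43800), -458284), -1)) = Mul(406403, Pow(Add(-174952, -458284), -1)) = Mul(406403, Pow(-633236, -1)) = Mul(406403, Rational(-1, 633236)) = Rational(-406403, 633236)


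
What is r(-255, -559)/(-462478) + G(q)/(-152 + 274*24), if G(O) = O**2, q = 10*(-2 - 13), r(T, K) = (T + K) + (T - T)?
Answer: 1301373017/371369834 ≈ 3.5042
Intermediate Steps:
r(T, K) = K + T (r(T, K) = (K + T) + 0 = K + T)
q = -150 (q = 10*(-15) = -150)
r(-255, -559)/(-462478) + G(q)/(-152 + 274*24) = (-559 - 255)/(-462478) + (-150)**2/(-152 + 274*24) = -814*(-1/462478) + 22500/(-152 + 6576) = 407/231239 + 22500/6424 = 407/231239 + 22500*(1/6424) = 407/231239 + 5625/1606 = 1301373017/371369834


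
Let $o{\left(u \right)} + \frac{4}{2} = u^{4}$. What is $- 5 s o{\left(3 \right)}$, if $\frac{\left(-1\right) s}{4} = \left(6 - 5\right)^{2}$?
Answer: $1580$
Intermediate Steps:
$o{\left(u \right)} = -2 + u^{4}$
$s = -4$ ($s = - 4 \left(6 - 5\right)^{2} = - 4 \cdot 1^{2} = \left(-4\right) 1 = -4$)
$- 5 s o{\left(3 \right)} = \left(-5\right) \left(-4\right) \left(-2 + 3^{4}\right) = 20 \left(-2 + 81\right) = 20 \cdot 79 = 1580$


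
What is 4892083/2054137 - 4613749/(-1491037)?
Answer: 16771549289684/3062794270069 ≈ 5.4759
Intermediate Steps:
4892083/2054137 - 4613749/(-1491037) = 4892083*(1/2054137) - 4613749*(-1/1491037) = 4892083/2054137 + 4613749/1491037 = 16771549289684/3062794270069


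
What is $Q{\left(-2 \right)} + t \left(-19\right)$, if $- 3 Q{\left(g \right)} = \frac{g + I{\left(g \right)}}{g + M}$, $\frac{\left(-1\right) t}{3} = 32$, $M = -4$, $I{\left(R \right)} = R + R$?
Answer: $\frac{5471}{3} \approx 1823.7$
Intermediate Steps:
$I{\left(R \right)} = 2 R$
$t = -96$ ($t = \left(-3\right) 32 = -96$)
$Q{\left(g \right)} = - \frac{g}{-4 + g}$ ($Q{\left(g \right)} = - \frac{\left(g + 2 g\right) \frac{1}{g - 4}}{3} = - \frac{3 g \frac{1}{-4 + g}}{3} = - \frac{g}{-4 + g}$)
$Q{\left(-2 \right)} + t \left(-19\right) = \left(-1\right) \left(-2\right) \frac{1}{-4 - 2} - -1824 = \left(-1\right) \left(-2\right) \frac{1}{-6} + 1824 = \left(-1\right) \left(-2\right) \left(- \frac{1}{6}\right) + 1824 = - \frac{1}{3} + 1824 = \frac{5471}{3}$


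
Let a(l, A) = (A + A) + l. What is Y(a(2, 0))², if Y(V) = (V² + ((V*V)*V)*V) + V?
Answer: 484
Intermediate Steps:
a(l, A) = l + 2*A (a(l, A) = 2*A + l = l + 2*A)
Y(V) = V + V² + V⁴ (Y(V) = (V² + (V²*V)*V) + V = (V² + V³*V) + V = (V² + V⁴) + V = V + V² + V⁴)
Y(a(2, 0))² = ((2 + 2*0)*(1 + (2 + 2*0) + (2 + 2*0)³))² = ((2 + 0)*(1 + (2 + 0) + (2 + 0)³))² = (2*(1 + 2 + 2³))² = (2*(1 + 2 + 8))² = (2*11)² = 22² = 484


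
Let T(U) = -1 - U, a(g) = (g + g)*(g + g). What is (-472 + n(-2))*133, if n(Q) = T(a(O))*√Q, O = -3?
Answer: -62776 - 4921*I*√2 ≈ -62776.0 - 6959.3*I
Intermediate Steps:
a(g) = 4*g² (a(g) = (2*g)*(2*g) = 4*g²)
n(Q) = -37*√Q (n(Q) = (-1 - 4*(-3)²)*√Q = (-1 - 4*9)*√Q = (-1 - 1*36)*√Q = (-1 - 36)*√Q = -37*√Q)
(-472 + n(-2))*133 = (-472 - 37*I*√2)*133 = -62776 - 4921*I*√2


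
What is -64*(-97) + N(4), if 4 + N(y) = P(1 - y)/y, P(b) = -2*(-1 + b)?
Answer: 6206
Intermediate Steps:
P(b) = 2 - 2*b
N(y) = -2 (N(y) = -4 + (2 - 2*(1 - y))/y = -4 + (2 + (-2 + 2*y))/y = -4 + (2*y)/y = -4 + 2 = -2)
-64*(-97) + N(4) = -64*(-97) - 2 = 6208 - 2 = 6206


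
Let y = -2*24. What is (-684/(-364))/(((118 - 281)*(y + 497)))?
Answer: -171/6660017 ≈ -2.5676e-5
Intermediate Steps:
y = -48
(-684/(-364))/(((118 - 281)*(y + 497))) = (-684/(-364))/(((118 - 281)*(-48 + 497))) = (-684*(-1/364))/((-163*449)) = (171/91)/(-73187) = (171/91)*(-1/73187) = -171/6660017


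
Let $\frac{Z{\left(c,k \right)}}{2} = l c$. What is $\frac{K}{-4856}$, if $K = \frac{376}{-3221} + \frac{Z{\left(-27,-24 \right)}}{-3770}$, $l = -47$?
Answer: $\frac{4796209}{29483616760} \approx 0.00016267$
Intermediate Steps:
$Z{\left(c,k \right)} = - 94 c$ ($Z{\left(c,k \right)} = 2 \left(- 47 c\right) = - 94 c$)
$K = - \frac{4796209}{6071585}$ ($K = \frac{376}{-3221} + \frac{\left(-94\right) \left(-27\right)}{-3770} = 376 \left(- \frac{1}{3221}\right) + 2538 \left(- \frac{1}{3770}\right) = - \frac{376}{3221} - \frac{1269}{1885} = - \frac{4796209}{6071585} \approx -0.78994$)
$\frac{K}{-4856} = - \frac{4796209}{6071585 \left(-4856\right)} = \left(- \frac{4796209}{6071585}\right) \left(- \frac{1}{4856}\right) = \frac{4796209}{29483616760}$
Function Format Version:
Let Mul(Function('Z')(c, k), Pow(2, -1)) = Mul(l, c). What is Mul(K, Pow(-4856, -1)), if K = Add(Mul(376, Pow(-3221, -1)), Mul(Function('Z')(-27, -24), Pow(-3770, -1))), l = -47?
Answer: Rational(4796209, 29483616760) ≈ 0.00016267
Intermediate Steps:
Function('Z')(c, k) = Mul(-94, c) (Function('Z')(c, k) = Mul(2, Mul(-47, c)) = Mul(-94, c))
K = Rational(-4796209, 6071585) (K = Add(Mul(376, Pow(-3221, -1)), Mul(Mul(-94, -27), Pow(-3770, -1))) = Add(Mul(376, Rational(-1, 3221)), Mul(2538, Rational(-1, 3770))) = Add(Rational(-376, 3221), Rational(-1269, 1885)) = Rational(-4796209, 6071585) ≈ -0.78994)
Mul(K, Pow(-4856, -1)) = Mul(Rational(-4796209, 6071585), Pow(-4856, -1)) = Mul(Rational(-4796209, 6071585), Rational(-1, 4856)) = Rational(4796209, 29483616760)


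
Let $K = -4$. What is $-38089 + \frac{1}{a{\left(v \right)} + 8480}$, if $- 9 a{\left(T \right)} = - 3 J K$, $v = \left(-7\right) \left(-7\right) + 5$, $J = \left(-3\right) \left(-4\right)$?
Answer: $- \frac{322385295}{8464} \approx -38089.0$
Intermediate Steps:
$J = 12$
$v = 54$ ($v = 49 + 5 = 54$)
$a{\left(T \right)} = -16$ ($a{\left(T \right)} = - \frac{\left(-3\right) 12 \left(-4\right)}{9} = - \frac{\left(-36\right) \left(-4\right)}{9} = \left(- \frac{1}{9}\right) 144 = -16$)
$-38089 + \frac{1}{a{\left(v \right)} + 8480} = -38089 + \frac{1}{-16 + 8480} = -38089 + \frac{1}{8464} = - \frac{322385295}{8464}$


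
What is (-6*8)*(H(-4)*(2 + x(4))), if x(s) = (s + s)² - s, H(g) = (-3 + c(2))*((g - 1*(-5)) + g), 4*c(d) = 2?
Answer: -22320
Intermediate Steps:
c(d) = ½ (c(d) = (¼)*2 = ½)
H(g) = -25/2 - 5*g (H(g) = (-3 + ½)*((g - 1*(-5)) + g) = -5*((g + 5) + g)/2 = -5*((5 + g) + g)/2 = -5*(5 + 2*g)/2 = -25/2 - 5*g)
x(s) = -s + 4*s² (x(s) = (2*s)² - s = 4*s² - s = -s + 4*s²)
(-6*8)*(H(-4)*(2 + x(4))) = (-6*8)*((-25/2 - 5*(-4))*(2 + 4*(-1 + 4*4))) = -48*(-25/2 + 20)*(2 + 4*(-1 + 16)) = -360*(2 + 4*15) = -360*(2 + 60) = -360*62 = -48*465 = -22320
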